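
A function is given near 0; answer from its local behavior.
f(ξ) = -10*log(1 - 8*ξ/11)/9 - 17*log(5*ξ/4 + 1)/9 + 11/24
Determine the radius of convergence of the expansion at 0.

The radius of convergence is 4/5.

Branch term (-17/9)*log(1 - ξ/(-4/5)): its argument vanishes at ξ = -4/5, a logarithmic branch point, modulus 4/5.
Branch term (-10/9)*log(1 - ξ/(11/8)): its argument vanishes at ξ = 11/8, a logarithmic branch point, modulus 11/8.
The radius of convergence is the smallest modulus among the singular points: 4/5.


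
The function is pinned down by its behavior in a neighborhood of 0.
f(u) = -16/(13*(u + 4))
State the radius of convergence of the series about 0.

Denominator factor (u + 4): pole of order 1 at -4, modulus 4.
The radius of convergence is the smallest modulus among the singular points: 4.

The radius of convergence is 4.


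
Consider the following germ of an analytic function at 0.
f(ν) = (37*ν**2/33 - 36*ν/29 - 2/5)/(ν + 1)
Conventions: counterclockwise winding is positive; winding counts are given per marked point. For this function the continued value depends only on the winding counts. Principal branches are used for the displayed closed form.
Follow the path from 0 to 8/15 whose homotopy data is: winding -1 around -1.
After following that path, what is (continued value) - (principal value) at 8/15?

Continued minus principal equals 0.

The function is rational, hence single-valued: continuing it around any pole returns the same value, so the difference is 0.


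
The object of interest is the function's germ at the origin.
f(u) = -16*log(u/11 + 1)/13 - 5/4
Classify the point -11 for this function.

The term (-16/13)*log(1 - u/(-11)) has argument 1 - -11/(-11) = 0 at -11: a logarithmic (infinitely-sheeted) branch point; the remaining terms are analytic or single-valued there.

The point is a logarithmic branch point.


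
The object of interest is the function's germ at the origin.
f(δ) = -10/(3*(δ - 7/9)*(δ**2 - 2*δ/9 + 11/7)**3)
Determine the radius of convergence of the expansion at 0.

Denominator factor (δ - 7/9): pole of order 1 at 7/9, modulus 7/9.
Denominator factor (δ**2 - 2*δ/9 + 11/7)^3: discriminant -3536/567, complex-conjugate roots (1/9) + ((2/63)*sqrt(1547))*i and (1/9) - ((2/63)*sqrt(1547))*i; poles of order 3, moduli (1/7)*sqrt(77) and (1/7)*sqrt(77).
The radius of convergence is the smallest modulus among the singular points: 7/9.

The radius of convergence is 7/9.


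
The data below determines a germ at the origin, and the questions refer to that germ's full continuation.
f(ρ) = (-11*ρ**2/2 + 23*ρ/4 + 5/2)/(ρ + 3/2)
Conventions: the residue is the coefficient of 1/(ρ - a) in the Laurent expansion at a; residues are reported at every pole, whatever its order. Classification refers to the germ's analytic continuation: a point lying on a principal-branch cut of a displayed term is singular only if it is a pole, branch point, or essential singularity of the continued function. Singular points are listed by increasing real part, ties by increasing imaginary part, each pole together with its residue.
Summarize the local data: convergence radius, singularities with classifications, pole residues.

Radius of convergence at 0: 3/2.
At -3/2: a pole of order 1; residue -37/2.

Denominator factor (ρ + 3/2): pole of order 1 at -3/2, modulus 3/2.
The radius of convergence is the smallest modulus among the singular points: 3/2.
At the order-1 pole -3/2 set g(ρ) = (ρ - (-3/2))*f(ρ) = -11*ρ**2/2 + 23*ρ/4 + 5/2.
Simple pole: residue = g(a) at a = -3/2, which is -37/2.


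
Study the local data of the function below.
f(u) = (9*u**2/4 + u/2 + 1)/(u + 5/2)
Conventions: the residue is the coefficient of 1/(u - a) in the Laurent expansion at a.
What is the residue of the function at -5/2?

The residue is 221/16.

At the order-1 pole -5/2 set g(u) = (u - (-5/2))*f(u) = 9*u**2/4 + u/2 + 1.
Simple pole: residue = g(a) at a = -5/2, which is 221/16.


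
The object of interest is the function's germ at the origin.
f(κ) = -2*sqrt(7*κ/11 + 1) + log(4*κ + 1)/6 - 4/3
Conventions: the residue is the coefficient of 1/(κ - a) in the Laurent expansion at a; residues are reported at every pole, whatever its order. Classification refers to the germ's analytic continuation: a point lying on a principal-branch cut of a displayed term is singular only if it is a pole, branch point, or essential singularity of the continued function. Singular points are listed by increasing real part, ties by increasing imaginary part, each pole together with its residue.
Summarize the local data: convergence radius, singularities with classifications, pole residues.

Branch term (1/6)*log(1 - κ/(-1/4)): its argument vanishes at κ = -1/4, a logarithmic branch point, modulus 1/4.
Branch term (-2)*sqrt(1 - κ/(-11/7)): its argument vanishes at κ = -11/7, a square-root branch point, modulus 11/7.
The radius of convergence is the smallest modulus among the singular points: 1/4.
List the singular points by increasing real part (a conjugate pair: the negative imaginary part first).

Radius of convergence at 0: 1/4.
At -11/7: an algebraic (square-root) branch point.
At -1/4: a logarithmic branch point.


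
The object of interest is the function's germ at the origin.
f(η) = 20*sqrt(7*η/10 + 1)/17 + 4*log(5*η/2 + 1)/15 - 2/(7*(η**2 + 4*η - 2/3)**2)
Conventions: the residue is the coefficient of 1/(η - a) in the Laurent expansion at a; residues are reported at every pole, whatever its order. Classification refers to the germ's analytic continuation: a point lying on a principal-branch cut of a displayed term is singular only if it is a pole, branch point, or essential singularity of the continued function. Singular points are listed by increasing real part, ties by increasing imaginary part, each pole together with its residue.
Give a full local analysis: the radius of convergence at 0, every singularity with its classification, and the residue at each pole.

Radius of convergence at 0: -2 + (1/3)*sqrt(42).
At -2 - (1/3)*sqrt(42): a pole of order 2; residue -(3/2744)*sqrt(42).
At -10/7: an algebraic (square-root) branch point.
At -2/5: a logarithmic branch point.
At -2 + (1/3)*sqrt(42): a pole of order 2; residue (3/2744)*sqrt(42).

Denominator factor (η**2 + 4*η - 2/3)^2: discriminant 56/3, real irrational roots -2 + (1/3)*sqrt(42) and -2 - (1/3)*sqrt(42); poles of order 2, moduli -2 + (1/3)*sqrt(42) and 2 + (1/3)*sqrt(42).
Branch term (4/15)*log(1 - η/(-2/5)): its argument vanishes at η = -2/5, a logarithmic branch point, modulus 2/5.
Branch term (20/17)*sqrt(1 - η/(-10/7)): its argument vanishes at η = -10/7, a square-root branch point, modulus 10/7.
The radius of convergence is the smallest modulus among the singular points: -2 + (1/3)*sqrt(42).
The branch terms are analytic at -2 - (1/3)*sqrt(42) and contribute nothing to the residue; only the rational part matters.
The factor η**2 + 4*η - 2/3 splits as (η - a)(η - a') with a = -2 - (1/3)*sqrt(42), a' = -2 + (1/3)*sqrt(42). At the order-2 pole a set g(η) = (η - a)^2*(rational part) = [-2/7] / (η - a')^2.
Order-2 pole: residue = g'(a); g'(-2 - (1/3)*sqrt(42)) = -(3/2744)*sqrt(42), so the residue is -(3/2744)*sqrt(42).
The branch terms are analytic at -2 + (1/3)*sqrt(42) and contribute nothing to the residue; only the rational part matters.
The factor η**2 + 4*η - 2/3 splits as (η - a)(η - a') with a = -2 + (1/3)*sqrt(42), a' = -2 - (1/3)*sqrt(42). At the order-2 pole a set g(η) = (η - a)^2*(rational part) = [-2/7] / (η - a')^2.
Order-2 pole: residue = g'(a); g'(-2 + (1/3)*sqrt(42)) = (3/2744)*sqrt(42), so the residue is (3/2744)*sqrt(42).
List the singular points by increasing real part (a conjugate pair: the negative imaginary part first).


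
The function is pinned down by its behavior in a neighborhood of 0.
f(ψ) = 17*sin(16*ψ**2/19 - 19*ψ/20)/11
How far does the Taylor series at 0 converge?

The factor sin(16*ψ**2/19 - 19*ψ/20) is entire and contributes no finite singular point.
The polynomial part has no poles.
No finite singular points: the Taylor series at 0 converges everywhere.

The radius of convergence is infinite.


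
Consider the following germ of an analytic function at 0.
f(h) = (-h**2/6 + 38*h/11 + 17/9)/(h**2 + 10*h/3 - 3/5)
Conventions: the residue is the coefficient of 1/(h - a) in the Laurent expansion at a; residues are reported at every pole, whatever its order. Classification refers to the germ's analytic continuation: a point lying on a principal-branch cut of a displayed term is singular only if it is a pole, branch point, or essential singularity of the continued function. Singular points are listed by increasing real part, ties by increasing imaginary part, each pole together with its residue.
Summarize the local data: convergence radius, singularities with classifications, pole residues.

Radius of convergence at 0: -5/3 + (2/15)*sqrt(190).
At -5/3 - (2/15)*sqrt(190): a pole of order 1; residue 397/198 + (14537/150480)*sqrt(190).
At -5/3 + (2/15)*sqrt(190): a pole of order 1; residue 397/198 - (14537/150480)*sqrt(190).

Denominator factor (h**2 + 10*h/3 - 3/5): discriminant 608/45, real irrational roots -5/3 + (2/15)*sqrt(190) and -5/3 - (2/15)*sqrt(190); poles of order 1, moduli -5/3 + (2/15)*sqrt(190) and 5/3 + (2/15)*sqrt(190).
The radius of convergence is the smallest modulus among the singular points: -5/3 + (2/15)*sqrt(190).
The factor h**2 + 10*h/3 - 3/5 splits as (h - a)(h - a') with a = -5/3 - (2/15)*sqrt(190), a' = -5/3 + (2/15)*sqrt(190). At the order-1 pole a set g(h) = (h - a)*f(h) = [-h**2/6 + 38*h/11 + 17/9] / (h - a').
Simple pole: residue = g(a) at a = -5/3 - (2/15)*sqrt(190), which is 397/198 + (14537/150480)*sqrt(190).
The factor h**2 + 10*h/3 - 3/5 splits as (h - a)(h - a') with a = -5/3 + (2/15)*sqrt(190), a' = -5/3 - (2/15)*sqrt(190). At the order-1 pole a set g(h) = (h - a)*f(h) = [-h**2/6 + 38*h/11 + 17/9] / (h - a').
Simple pole: residue = g(a) at a = -5/3 + (2/15)*sqrt(190), which is 397/198 - (14537/150480)*sqrt(190).
List the singular points by increasing real part (a conjugate pair: the negative imaginary part first).


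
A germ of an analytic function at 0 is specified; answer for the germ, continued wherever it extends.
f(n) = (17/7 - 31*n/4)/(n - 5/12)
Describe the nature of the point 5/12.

The point is a pole of order 1.

The denominator factor n - 5/12 vanishes at 5/12 and appears to the power 1; the numerator there equals -269/336, nonzero, and no other factor vanishes.
Hence a pole whose order is the multiplicity, 1.


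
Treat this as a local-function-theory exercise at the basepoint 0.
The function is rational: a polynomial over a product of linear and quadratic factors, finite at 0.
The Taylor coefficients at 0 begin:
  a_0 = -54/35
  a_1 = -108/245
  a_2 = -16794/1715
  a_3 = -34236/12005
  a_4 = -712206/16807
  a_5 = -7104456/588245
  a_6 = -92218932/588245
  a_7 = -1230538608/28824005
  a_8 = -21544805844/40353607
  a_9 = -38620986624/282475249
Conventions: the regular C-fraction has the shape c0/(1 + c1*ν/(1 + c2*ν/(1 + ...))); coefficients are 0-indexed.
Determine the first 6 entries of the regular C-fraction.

The regular C-fraction coefficients are [-54/35, -2/7, -307/14, 95453/4298, -2699536/29304071, -2011509743/9202814636].


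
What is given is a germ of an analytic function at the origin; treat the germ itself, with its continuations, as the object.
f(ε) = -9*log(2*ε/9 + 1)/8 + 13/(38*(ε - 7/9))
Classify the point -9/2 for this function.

The term (-9/8)*log(1 - ε/(-9/2)) has argument 1 - -9/2/(-9/2) = 0 at -9/2: a logarithmic (infinitely-sheeted) branch point; the remaining terms are analytic or single-valued there.

The point is a logarithmic branch point.


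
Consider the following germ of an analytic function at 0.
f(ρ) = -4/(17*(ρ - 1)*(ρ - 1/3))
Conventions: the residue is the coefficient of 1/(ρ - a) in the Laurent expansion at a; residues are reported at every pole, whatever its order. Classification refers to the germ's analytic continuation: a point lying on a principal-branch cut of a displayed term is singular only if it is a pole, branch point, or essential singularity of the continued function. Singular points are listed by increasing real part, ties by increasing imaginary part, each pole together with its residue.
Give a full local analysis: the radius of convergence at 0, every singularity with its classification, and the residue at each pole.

Radius of convergence at 0: 1/3.
At 1/3: a pole of order 1; residue 6/17.
At 1: a pole of order 1; residue -6/17.

Denominator factor (ρ - 1/3): pole of order 1 at 1/3, modulus 1/3.
Denominator factor (ρ - 1): pole of order 1 at 1, modulus 1.
The radius of convergence is the smallest modulus among the singular points: 1/3.
At the order-1 pole 1/3 set g(ρ) = (ρ - (1/3))*f(ρ) = -4/(17*(ρ - 1)).
Simple pole: residue = g(a) at a = 1/3, which is 6/17.
At the order-1 pole 1 set g(ρ) = (ρ - (1))*f(ρ) = -4/(17*(ρ - 1/3)).
Simple pole: residue = g(a) at a = 1, which is -6/17.
List the singular points by increasing real part (a conjugate pair: the negative imaginary part first).


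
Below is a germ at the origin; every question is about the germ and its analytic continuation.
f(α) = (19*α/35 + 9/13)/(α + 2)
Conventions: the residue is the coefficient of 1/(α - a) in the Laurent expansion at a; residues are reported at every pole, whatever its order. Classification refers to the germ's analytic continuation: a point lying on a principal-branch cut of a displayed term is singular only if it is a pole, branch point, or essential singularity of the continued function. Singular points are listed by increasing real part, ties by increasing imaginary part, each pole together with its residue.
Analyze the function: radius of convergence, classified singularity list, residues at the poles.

Radius of convergence at 0: 2.
At -2: a pole of order 1; residue -179/455.

Denominator factor (α + 2): pole of order 1 at -2, modulus 2.
The radius of convergence is the smallest modulus among the singular points: 2.
At the order-1 pole -2 set g(α) = (α - (-2))*f(α) = 19*α/35 + 9/13.
Simple pole: residue = g(a) at a = -2, which is -179/455.


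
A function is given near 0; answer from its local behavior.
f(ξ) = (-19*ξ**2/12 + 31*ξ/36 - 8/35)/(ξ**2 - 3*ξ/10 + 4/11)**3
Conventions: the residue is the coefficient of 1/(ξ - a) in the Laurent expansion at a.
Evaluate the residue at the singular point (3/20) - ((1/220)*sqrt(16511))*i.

The factor ξ**2 - 3*ξ/10 + 4/11 splits as (ξ - a)(ξ - a') with a = (3/20) - ((1/220)*sqrt(16511))*i, a' = (3/20) + ((1/220)*sqrt(16511))*i. At the order-3 pole a set g(ξ) = (ξ - a)^3*f(ξ) = [-19*ξ**2/12 + 31*ξ/36 - 8/35] / (ξ - a')^3.
Order-3 pole: residue = g''(a)/2; g''((3/20) - ((1/220)*sqrt(16511))*i) = -((960723500/71016844521)*sqrt(16511))*i, so the residue is -((480361750/71016844521)*sqrt(16511))*i.

The residue is -((480361750/71016844521)*sqrt(16511))*i.


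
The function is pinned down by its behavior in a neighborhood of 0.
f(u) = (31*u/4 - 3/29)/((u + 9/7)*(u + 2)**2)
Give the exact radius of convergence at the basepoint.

The radius of convergence is 9/7.

Denominator factor (u + 9/7): pole of order 1 at -9/7, modulus 9/7.
Denominator factor (u + 2)^2: pole of order 2 at -2, modulus 2.
The radius of convergence is the smallest modulus among the singular points: 9/7.


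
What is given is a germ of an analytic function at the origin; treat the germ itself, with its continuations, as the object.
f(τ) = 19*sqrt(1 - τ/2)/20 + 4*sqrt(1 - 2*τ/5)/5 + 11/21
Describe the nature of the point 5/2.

The term (4/5)*sqrt(1 - τ/(5/2)) has argument 1 - 5/2/(5/2) = 0 at 5/2: a square-root (algebraic, two-sheeted) branch point; the remaining terms are analytic or single-valued there.

The point is an algebraic (square-root) branch point.


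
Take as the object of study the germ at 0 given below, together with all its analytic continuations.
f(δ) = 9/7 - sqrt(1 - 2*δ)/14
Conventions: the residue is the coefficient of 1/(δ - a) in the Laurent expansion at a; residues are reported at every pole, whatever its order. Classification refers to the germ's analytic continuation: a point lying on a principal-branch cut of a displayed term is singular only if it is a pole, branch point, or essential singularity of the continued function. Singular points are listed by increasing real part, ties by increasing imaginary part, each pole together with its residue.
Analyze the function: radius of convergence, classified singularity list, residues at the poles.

Radius of convergence at 0: 1/2.
At 1/2: an algebraic (square-root) branch point.

Branch term (-1/14)*sqrt(1 - δ/(1/2)): its argument vanishes at δ = 1/2, a square-root branch point, modulus 1/2.
The radius of convergence is the smallest modulus among the singular points: 1/2.


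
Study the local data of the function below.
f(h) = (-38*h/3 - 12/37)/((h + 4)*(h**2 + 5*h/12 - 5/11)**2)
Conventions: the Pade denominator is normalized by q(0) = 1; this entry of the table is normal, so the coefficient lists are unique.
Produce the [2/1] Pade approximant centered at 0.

The Pade approximant has numerator coefficients [-363/925, -1073394509/74503200, 159955716107/4470192000]; denominator coefficients [1, -105403/26848].

Taylor coefficients needed (expand at 0): a_0 = -363/925, a_1 = -177023/11100, a_2 = -1116709/41625, a_3 = -140291393/1332000.
Write the denominator as Q(h) = 1 + q1*h. Requiring Q*f - P = O(h^4) with deg P <= 2 kills the coefficients of h^3..h^3 in Q*f:
  h^3: a_3 + q1*a_2 = 0, i.e. -140291393/1332000 + (-1116709/41625)*q1 = 0.
Solving this linear system: q1 = -105403/26848.
The numerator is Q*f truncated at degree 2: P0 = a_0 = -363/925; P1 = a_1 + q1*a_0 = -1073394509/74503200; P2 = a_2 + q1*a_1 = 159955716107/4470192000.


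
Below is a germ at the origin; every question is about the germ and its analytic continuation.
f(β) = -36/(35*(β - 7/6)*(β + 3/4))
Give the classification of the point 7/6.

The denominator factor β - 7/6 vanishes at 7/6 and appears to the power 1; the numerator there equals -36/35, nonzero, and no other factor vanishes.
Hence a pole whose order is the multiplicity, 1.

The point is a pole of order 1.


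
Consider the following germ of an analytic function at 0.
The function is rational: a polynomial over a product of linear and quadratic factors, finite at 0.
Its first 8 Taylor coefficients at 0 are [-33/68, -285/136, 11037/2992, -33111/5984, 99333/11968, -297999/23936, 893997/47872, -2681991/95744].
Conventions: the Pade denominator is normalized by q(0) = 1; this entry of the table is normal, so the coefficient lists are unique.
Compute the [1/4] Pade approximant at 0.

Taylor coefficients needed (read off): a_0 = -33/68, a_1 = -285/136, a_2 = 11037/2992, a_3 = -33111/5984, a_4 = 99333/11968, a_5 = -297999/23936.
Write the denominator as Q(δ) = 1 + q1*δ + q2*δ^2 + q3*δ^3 + q4*δ^4. Requiring Q*f - P = O(δ^6) with deg P <= 1 kills the coefficients of δ^2..δ^5 in Q*f:
  δ^2: a_2 + q1*a_1 + q2*a_0 = 0, i.e. 11037/2992 + (-285/136)*q1 + (-33/68)*q2 = 0.
  δ^3: a_3 + q1*a_2 + q2*a_1 + q3*a_0 = 0, i.e. -33111/5984 + (11037/2992)*q1 + (-285/136)*q2 + (-33/68)*q3 = 0.
  δ^4: a_4 + q1*a_3 + q2*a_2 + q3*a_1 + q4*a_0 = 0, i.e. 99333/11968 + (-33111/5984)*q1 + (11037/2992)*q2 + (-285/136)*q3 + (-33/68)*q4 = 0.
  δ^5: a_5 + q1*a_4 + q2*a_3 + q3*a_2 + q4*a_1 = 0, i.e. -297999/23936 + (99333/11968)*q1 + (-33111/5984)*q2 + (11037/2992)*q3 + (-285/136)*q4 = 0.
Solving this linear system: q1 = 4017468/2381203, q2 = 33085247/104772932, q3 = 17011696/288125563, q4 = 36149854/3169381193.
The numerator is Q*f truncated at degree 1: P0 = a_0 = -33/68; P1 = a_1 + q1*a_0 = -85799613/29440328.

The Pade approximant has numerator coefficients [-33/68, -85799613/29440328]; denominator coefficients [1, 4017468/2381203, 33085247/104772932, 17011696/288125563, 36149854/3169381193].


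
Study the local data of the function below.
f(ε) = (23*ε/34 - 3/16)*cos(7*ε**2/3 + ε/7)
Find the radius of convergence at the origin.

The factor cos(7*ε**2/3 + ε/7) is entire and contributes no finite singular point.
The polynomial part has no poles.
No finite singular points: the Taylor series at 0 converges everywhere.

The radius of convergence is infinite.


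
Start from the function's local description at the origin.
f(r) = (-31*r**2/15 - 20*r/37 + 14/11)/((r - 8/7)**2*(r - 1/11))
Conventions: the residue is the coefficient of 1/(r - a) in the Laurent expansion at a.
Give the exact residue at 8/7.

The residue is -11495594/3641355.

At the order-2 pole 8/7 set g(r) = (r - (8/7))^2*f(r) = (-31*r**2/15 - 20*r/37 + 14/11)/(r - 1/11).
Order-2 pole: residue = g'(a); g'(8/7) = -11495594/3641355, so the residue is -11495594/3641355.


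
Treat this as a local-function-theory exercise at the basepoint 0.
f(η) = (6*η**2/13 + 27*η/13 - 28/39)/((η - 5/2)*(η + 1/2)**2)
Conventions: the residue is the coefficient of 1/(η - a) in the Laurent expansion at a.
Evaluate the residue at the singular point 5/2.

At the order-1 pole 5/2 set g(η) = (η - (5/2))*f(η) = (6*η**2/13 + 27*η/13 - 28/39)/(η + 1/2)**2.
Simple pole: residue = g(a) at a = 5/2, which is 287/351.

The residue is 287/351.


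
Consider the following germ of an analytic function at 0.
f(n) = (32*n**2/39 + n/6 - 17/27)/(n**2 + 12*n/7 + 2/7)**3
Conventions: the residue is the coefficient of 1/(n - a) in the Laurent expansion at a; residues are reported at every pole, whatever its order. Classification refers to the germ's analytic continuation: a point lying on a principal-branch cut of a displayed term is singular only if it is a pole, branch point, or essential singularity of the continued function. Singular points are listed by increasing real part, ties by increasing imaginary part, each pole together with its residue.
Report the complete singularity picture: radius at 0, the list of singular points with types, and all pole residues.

Radius of convergence at 0: 6/7 - (1/7)*sqrt(22).
At -6/7 - (1/7)*sqrt(22): a pole of order 3; residue (862645/9966528)*sqrt(22).
At -6/7 + (1/7)*sqrt(22): a pole of order 3; residue -(862645/9966528)*sqrt(22).


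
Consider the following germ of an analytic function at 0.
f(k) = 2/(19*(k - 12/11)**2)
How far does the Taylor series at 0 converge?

The radius of convergence is 12/11.

Denominator factor (k - 12/11)^2: pole of order 2 at 12/11, modulus 12/11.
The radius of convergence is the smallest modulus among the singular points: 12/11.


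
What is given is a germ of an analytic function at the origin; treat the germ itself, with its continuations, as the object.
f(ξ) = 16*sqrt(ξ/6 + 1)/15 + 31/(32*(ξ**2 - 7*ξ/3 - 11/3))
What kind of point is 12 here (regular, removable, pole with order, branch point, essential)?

Denominator factors: ξ**2 - 7*ξ/3 - 11/3 = 337/3 at ξ = 12 — none vanishes.
Branch term sqrt(1 - ξ/(-6)): argument at 12 is 3, nonzero, so 12 is not its branch point (a point on a principal cut is still regular for the continued germ).
So the germ continues analytically to 12.

The point is a regular point.


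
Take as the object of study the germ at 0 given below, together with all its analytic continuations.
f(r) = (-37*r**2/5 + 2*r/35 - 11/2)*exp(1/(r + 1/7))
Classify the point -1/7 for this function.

The exponent 1/(r - (-1/7)) has a pole at -1/7, so exp(1/(r - (-1/7))) takes every nonzero value near it: an essential singularity (not a pole of any order).

The point is an essential singularity.


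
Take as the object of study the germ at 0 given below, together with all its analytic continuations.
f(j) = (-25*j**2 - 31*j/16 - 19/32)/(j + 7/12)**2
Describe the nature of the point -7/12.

The point is a pole of order 2.

The denominator factor j + 7/12 vanishes at -7/12 and appears to the power 2; the numerator there equals -4591/576, nonzero, and no other factor vanishes.
Hence a pole whose order is the multiplicity, 2.


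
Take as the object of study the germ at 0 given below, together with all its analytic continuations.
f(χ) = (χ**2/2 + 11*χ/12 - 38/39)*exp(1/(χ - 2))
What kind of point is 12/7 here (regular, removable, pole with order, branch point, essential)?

The point is a regular point.

There is no denominator, hence no pole anywhere.
The essential point of exp(1/(χ - (2))) is 2, not 12/7.
So the germ continues analytically to 12/7.


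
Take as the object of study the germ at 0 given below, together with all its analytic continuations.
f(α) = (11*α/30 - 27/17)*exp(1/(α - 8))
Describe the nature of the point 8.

The exponent 1/(α - (8)) has a pole at 8, so exp(1/(α - (8))) takes every nonzero value near it: an essential singularity (not a pole of any order).

The point is an essential singularity.


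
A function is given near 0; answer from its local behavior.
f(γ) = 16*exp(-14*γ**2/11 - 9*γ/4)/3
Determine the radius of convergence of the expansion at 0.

The factor exp(-14*γ**2/11 - 9*γ/4) is entire and contributes no finite singular point.
The polynomial part has no poles.
No finite singular points: the Taylor series at 0 converges everywhere.

The radius of convergence is infinite.


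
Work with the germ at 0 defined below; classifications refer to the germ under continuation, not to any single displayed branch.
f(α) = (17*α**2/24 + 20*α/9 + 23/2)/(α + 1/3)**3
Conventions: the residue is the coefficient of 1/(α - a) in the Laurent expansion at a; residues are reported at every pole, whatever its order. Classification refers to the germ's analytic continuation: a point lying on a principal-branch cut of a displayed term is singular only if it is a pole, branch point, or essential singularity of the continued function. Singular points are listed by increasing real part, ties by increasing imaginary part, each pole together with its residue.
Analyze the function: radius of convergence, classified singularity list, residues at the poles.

Radius of convergence at 0: 1/3.
At -1/3: a pole of order 3; residue 17/24.

Denominator factor (α + 1/3)^3: pole of order 3 at -1/3, modulus 1/3.
The radius of convergence is the smallest modulus among the singular points: 1/3.
At the order-3 pole -1/3 set g(α) = (α - (-1/3))^3*f(α) = 17*α**2/24 + 20*α/9 + 23/2.
Order-3 pole: residue = g''(a)/2; g''(-1/3) = 17/12, so the residue is 17/24.


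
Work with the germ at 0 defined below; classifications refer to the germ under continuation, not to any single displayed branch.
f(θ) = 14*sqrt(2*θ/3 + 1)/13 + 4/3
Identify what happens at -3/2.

The point is an algebraic (square-root) branch point.

The term (14/13)*sqrt(1 - θ/(-3/2)) has argument 1 - -3/2/(-3/2) = 0 at -3/2: a square-root (algebraic, two-sheeted) branch point; the remaining terms are analytic or single-valued there.


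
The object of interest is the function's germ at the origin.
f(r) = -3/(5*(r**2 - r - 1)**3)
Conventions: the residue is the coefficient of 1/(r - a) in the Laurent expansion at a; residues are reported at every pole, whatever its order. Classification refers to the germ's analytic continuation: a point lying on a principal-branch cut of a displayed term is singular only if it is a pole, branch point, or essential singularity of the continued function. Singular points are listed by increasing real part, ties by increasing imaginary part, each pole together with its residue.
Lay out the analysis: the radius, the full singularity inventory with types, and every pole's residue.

Denominator factor (r**2 - r - 1)^3: discriminant 5, real irrational roots 1/2 + (1/2)*sqrt(5) and 1/2 - (1/2)*sqrt(5); poles of order 3, moduli 1/2 + (1/2)*sqrt(5) and -1/2 + (1/2)*sqrt(5).
The radius of convergence is the smallest modulus among the singular points: -1/2 + (1/2)*sqrt(5).
The factor r**2 - r - 1 splits as (r - a)(r - a') with a = 1/2 - (1/2)*sqrt(5), a' = 1/2 + (1/2)*sqrt(5). At the order-3 pole a set g(r) = (r - a)^3*f(r) = [-3/5] / (r - a')^3.
Order-3 pole: residue = g''(a)/2; g''(1/2 - (1/2)*sqrt(5)) = (36/625)*sqrt(5), so the residue is (18/625)*sqrt(5).
The factor r**2 - r - 1 splits as (r - a)(r - a') with a = 1/2 + (1/2)*sqrt(5), a' = 1/2 - (1/2)*sqrt(5). At the order-3 pole a set g(r) = (r - a)^3*f(r) = [-3/5] / (r - a')^3.
Order-3 pole: residue = g''(a)/2; g''(1/2 + (1/2)*sqrt(5)) = -(36/625)*sqrt(5), so the residue is -(18/625)*sqrt(5).
List the singular points by increasing real part (a conjugate pair: the negative imaginary part first).

Radius of convergence at 0: -1/2 + (1/2)*sqrt(5).
At 1/2 - (1/2)*sqrt(5): a pole of order 3; residue (18/625)*sqrt(5).
At 1/2 + (1/2)*sqrt(5): a pole of order 3; residue -(18/625)*sqrt(5).


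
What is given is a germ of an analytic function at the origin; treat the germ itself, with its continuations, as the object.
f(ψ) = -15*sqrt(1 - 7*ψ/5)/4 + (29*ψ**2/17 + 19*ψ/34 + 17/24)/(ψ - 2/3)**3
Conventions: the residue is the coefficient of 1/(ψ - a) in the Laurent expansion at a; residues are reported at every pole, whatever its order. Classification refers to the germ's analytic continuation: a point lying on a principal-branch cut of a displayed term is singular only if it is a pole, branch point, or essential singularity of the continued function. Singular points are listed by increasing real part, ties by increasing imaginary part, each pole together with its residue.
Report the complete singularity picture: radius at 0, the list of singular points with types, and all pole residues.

Radius of convergence at 0: 2/3.
At 2/3: a pole of order 3; residue 29/17.
At 5/7: an algebraic (square-root) branch point.

Denominator factor (ψ - 2/3)^3: pole of order 3 at 2/3, modulus 2/3.
Branch term (-15/4)*sqrt(1 - ψ/(5/7)): its argument vanishes at ψ = 5/7, a square-root branch point, modulus 5/7.
The radius of convergence is the smallest modulus among the singular points: 2/3.
The branch term is analytic at 2/3 and contributes nothing to the residue; only the rational part matters.
At the order-3 pole 2/3 set g(ψ) = (ψ - (2/3))^3*(rational part) = 29*ψ**2/17 + 19*ψ/34 + 17/24.
Order-3 pole: residue = g''(a)/2; g''(2/3) = 58/17, so the residue is 29/17.
List the singular points by increasing real part (a conjugate pair: the negative imaginary part first).


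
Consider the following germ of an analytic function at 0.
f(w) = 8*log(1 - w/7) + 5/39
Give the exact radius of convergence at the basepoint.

The radius of convergence is 7.

Branch term (8)*log(1 - w/(7)): its argument vanishes at w = 7, a logarithmic branch point, modulus 7.
The radius of convergence is the smallest modulus among the singular points: 7.


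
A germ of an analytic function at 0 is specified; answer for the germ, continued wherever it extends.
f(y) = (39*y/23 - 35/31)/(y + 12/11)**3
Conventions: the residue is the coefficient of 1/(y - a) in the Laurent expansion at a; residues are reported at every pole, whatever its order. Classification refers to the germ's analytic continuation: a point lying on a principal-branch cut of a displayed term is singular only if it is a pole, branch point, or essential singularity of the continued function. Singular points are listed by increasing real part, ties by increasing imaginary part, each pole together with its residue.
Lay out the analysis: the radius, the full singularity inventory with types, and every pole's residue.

Radius of convergence at 0: 12/11.
At -12/11: a pole of order 3; residue 0.

Denominator factor (y + 12/11)^3: pole of order 3 at -12/11, modulus 12/11.
The radius of convergence is the smallest modulus among the singular points: 12/11.
At the order-3 pole -12/11 set g(y) = (y - (-12/11))^3*f(y) = 39*y/23 - 35/31.
Order-3 pole: residue = g''(a)/2; g''(-12/11) = 0, so the residue is 0.


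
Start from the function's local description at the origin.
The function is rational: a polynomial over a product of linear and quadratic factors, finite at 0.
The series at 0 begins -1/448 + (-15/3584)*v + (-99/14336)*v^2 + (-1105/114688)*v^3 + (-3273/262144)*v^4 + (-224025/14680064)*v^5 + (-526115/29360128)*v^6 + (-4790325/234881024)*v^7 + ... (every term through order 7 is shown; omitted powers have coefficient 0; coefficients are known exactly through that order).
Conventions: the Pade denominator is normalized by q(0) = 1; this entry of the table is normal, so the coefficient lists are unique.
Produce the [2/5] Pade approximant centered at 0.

Taylor coefficients needed (read off): a_0 = -1/448, a_1 = -15/3584, a_2 = -99/14336, a_3 = -1105/114688, a_4 = -3273/262144, a_5 = -224025/14680064, a_6 = -526115/29360128, a_7 = -4790325/234881024.
Write the denominator as Q(v) = 1 + q1*v + q2*v^2 + q3*v^3 + q4*v^4 + q5*v^5. Requiring Q*f - P = O(v^8) with deg P <= 2 kills the coefficients of v^3..v^7 in Q*f:
  v^3: a_3 + q1*a_2 + q2*a_1 + q3*a_0 = 0, i.e. -1105/114688 + (-99/14336)*q1 + (-15/3584)*q2 + (-1/448)*q3 = 0.
  v^4: a_4 + q1*a_3 + q2*a_2 + q3*a_1 + q4*a_0 = 0, i.e. -3273/262144 + (-1105/114688)*q1 + (-99/14336)*q2 + (-15/3584)*q3 + (-1/448)*q4 = 0.
  v^5: a_5 + q1*a_4 + q2*a_3 + q3*a_2 + q4*a_1 + q5*a_0 = 0, i.e. -224025/14680064 + (-3273/262144)*q1 + (-1105/114688)*q2 + (-99/14336)*q3 + (-15/3584)*q4 + (-1/448)*q5 = 0.
  v^6: a_6 + q1*a_5 + q2*a_4 + q3*a_3 + q4*a_2 + q5*a_1 = 0, i.e. -526115/29360128 + (-224025/14680064)*q1 + (-3273/262144)*q2 + (-1105/114688)*q3 + (-99/14336)*q4 + (-15/3584)*q5 = 0.
  v^7: a_7 + q1*a_6 + q2*a_5 + q3*a_4 + q4*a_3 + q5*a_2 = 0, i.e. -4790325/234881024 + (-526115/29360128)*q1 + (-224025/14680064)*q2 + (-3273/262144)*q3 + (-1105/114688)*q4 + (-99/14336)*q5 = 0.
Solving this linear system: q1 = -535/264, q2 = 4601/6336, q3 = 9995/16896, q4 = -3413/16896, q5 = -1105/12672.
The numerator is Q*f truncated at degree 2: P0 = a_0 = -1/448; P1 = a_1 + q1*a_0 = 5/14784; P2 = a_2 + q1*a_1 + q2*a_0 = -1/22176.

The Pade approximant has numerator coefficients [-1/448, 5/14784, -1/22176]; denominator coefficients [1, -535/264, 4601/6336, 9995/16896, -3413/16896, -1105/12672].


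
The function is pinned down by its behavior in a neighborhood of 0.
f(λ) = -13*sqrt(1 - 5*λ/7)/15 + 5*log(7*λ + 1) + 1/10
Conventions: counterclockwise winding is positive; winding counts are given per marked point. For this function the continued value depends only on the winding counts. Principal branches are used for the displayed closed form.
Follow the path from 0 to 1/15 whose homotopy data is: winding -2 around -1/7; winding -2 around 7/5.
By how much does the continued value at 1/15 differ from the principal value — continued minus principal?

Continued minus principal equals -(20)*pi*i.

The rational part is single-valued and drops out of the difference; each branch term changes only by its own monodromy.
(-13/15)*sqrt(1 - λ/(7/5)): winding -2 is even, the square root returns to the same sheet, contribution 0.
(5)*log(1 - λ/(-1/7)): each positive loop around -1/7 adds 2*pi*i to the log, so winding -2 contributes (5)*(-2)*2*pi*i = -(20)*pi*i.
Summing the contributions at λ = 1/15 gives -(20)*pi*i.


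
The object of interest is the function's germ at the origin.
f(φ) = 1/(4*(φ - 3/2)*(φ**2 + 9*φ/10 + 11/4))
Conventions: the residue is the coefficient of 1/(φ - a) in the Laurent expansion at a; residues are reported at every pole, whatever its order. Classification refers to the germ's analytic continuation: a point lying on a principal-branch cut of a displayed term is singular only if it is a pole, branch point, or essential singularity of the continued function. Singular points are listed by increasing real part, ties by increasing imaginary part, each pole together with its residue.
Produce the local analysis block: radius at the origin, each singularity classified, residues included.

Denominator factor (φ - 3/2): pole of order 1 at 3/2, modulus 3/2.
Denominator factor (φ**2 + 9*φ/10 + 11/4): discriminant -1019/100, complex-conjugate roots (-9/20) + ((1/20)*sqrt(1019))*i and (-9/20) - ((1/20)*sqrt(1019))*i; poles of order 1, moduli (1/2)*sqrt(11) and (1/2)*sqrt(11).
The radius of convergence is the smallest modulus among the singular points: 3/2.
The factor φ**2 + 9*φ/10 + 11/4 splits as (φ - a)(φ - a') with a = (-9/20) - ((1/20)*sqrt(1019))*i, a' = (-9/20) + ((1/20)*sqrt(1019))*i. At the order-1 pole a set g(φ) = (φ - a)*f(φ) = [1/(4*(φ - 3/2))] / (φ - a').
Simple pole: residue = g(a) at a = (-9/20) - ((1/20)*sqrt(1019))*i, which is (-5/254) - ((195/258826)*sqrt(1019))*i.
The factor φ**2 + 9*φ/10 + 11/4 splits as (φ - a)(φ - a') with a = (-9/20) + ((1/20)*sqrt(1019))*i, a' = (-9/20) - ((1/20)*sqrt(1019))*i. At the order-1 pole a set g(φ) = (φ - a)*f(φ) = [1/(4*(φ - 3/2))] / (φ - a').
Simple pole: residue = g(a) at a = (-9/20) + ((1/20)*sqrt(1019))*i, which is (-5/254) + ((195/258826)*sqrt(1019))*i.
At the order-1 pole 3/2 set g(φ) = (φ - (3/2))*f(φ) = 1/(4*(φ**2 + 9*φ/10 + 11/4)).
Simple pole: residue = g(a) at a = 3/2, which is 5/127.
List the singular points by increasing real part (a conjugate pair: the negative imaginary part first).

Radius of convergence at 0: 3/2.
At (-9/20) - ((1/20)*sqrt(1019))*i: a pole of order 1; residue (-5/254) - ((195/258826)*sqrt(1019))*i.
At (-9/20) + ((1/20)*sqrt(1019))*i: a pole of order 1; residue (-5/254) + ((195/258826)*sqrt(1019))*i.
At 3/2: a pole of order 1; residue 5/127.


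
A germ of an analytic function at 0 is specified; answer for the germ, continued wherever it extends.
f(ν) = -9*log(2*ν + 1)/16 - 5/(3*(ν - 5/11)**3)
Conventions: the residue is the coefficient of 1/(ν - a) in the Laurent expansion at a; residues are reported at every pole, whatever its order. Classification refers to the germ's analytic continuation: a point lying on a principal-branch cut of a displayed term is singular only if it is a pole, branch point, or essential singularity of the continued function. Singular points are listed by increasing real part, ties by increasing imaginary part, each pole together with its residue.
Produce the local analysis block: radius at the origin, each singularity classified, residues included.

Denominator factor (ν - 5/11)^3: pole of order 3 at 5/11, modulus 5/11.
Branch term (-9/16)*log(1 - ν/(-1/2)): its argument vanishes at ν = -1/2, a logarithmic branch point, modulus 1/2.
The radius of convergence is the smallest modulus among the singular points: 5/11.
The branch term is analytic at 5/11 and contributes nothing to the residue; only the rational part matters.
At the order-3 pole 5/11 set g(ν) = (ν - (5/11))^3*(rational part) = -5/3.
Order-3 pole: residue = g''(a)/2; g''(5/11) = 0, so the residue is 0.
List the singular points by increasing real part (a conjugate pair: the negative imaginary part first).

Radius of convergence at 0: 5/11.
At -1/2: a logarithmic branch point.
At 5/11: a pole of order 3; residue 0.


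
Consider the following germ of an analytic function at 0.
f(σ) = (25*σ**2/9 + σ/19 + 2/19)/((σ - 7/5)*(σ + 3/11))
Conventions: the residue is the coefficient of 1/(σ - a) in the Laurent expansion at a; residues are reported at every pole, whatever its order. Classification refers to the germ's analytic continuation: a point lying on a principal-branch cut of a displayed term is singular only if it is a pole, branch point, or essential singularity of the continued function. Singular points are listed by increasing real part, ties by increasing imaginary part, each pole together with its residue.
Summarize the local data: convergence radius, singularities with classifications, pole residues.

Denominator factor (σ - 7/5): pole of order 1 at 7/5, modulus 7/5.
Denominator factor (σ + 3/11): pole of order 1 at -3/11, modulus 3/11.
The radius of convergence is the smallest modulus among the singular points: 3/11.
At the order-1 pole -3/11 set g(σ) = (σ - (-3/11))*f(σ) = (25*σ**2/9 + σ/19 + 2/19)/(σ - 7/5).
Simple pole: residue = g(a) at a = -3/11, which is -45/253.
At the order-1 pole 7/5 set g(σ) = (σ - (7/5))*f(σ) = (25*σ**2/9 + σ/19 + 2/19)/(σ + 3/11).
Simple pole: residue = g(a) at a = 7/5, which is 13222/3933.
List the singular points by increasing real part (a conjugate pair: the negative imaginary part first).

Radius of convergence at 0: 3/11.
At -3/11: a pole of order 1; residue -45/253.
At 7/5: a pole of order 1; residue 13222/3933.
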